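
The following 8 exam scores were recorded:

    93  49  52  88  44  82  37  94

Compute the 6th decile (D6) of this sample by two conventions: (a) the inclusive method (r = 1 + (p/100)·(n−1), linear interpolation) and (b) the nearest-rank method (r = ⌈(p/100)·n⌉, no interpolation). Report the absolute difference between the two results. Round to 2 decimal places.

1.20

Sorted: 37, 44, 49, 52, 82, 88, 93, 94.
n = 8.
(a) r = 5.2; between ranks 5 (82) and 6 (88): 83.2.
(b) the nearest-rank method: rank 5 → 82.
|83.2 − 82| = 1.2.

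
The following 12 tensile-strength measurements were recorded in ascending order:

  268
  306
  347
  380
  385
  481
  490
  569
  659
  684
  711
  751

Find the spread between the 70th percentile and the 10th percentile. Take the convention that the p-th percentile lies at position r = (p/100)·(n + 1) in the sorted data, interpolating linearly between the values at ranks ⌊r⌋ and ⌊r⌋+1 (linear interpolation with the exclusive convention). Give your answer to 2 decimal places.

n = 12.
P10: r = 1.3; ranks 1–2 are 268, 306; interpolating gives 279.4.
P70: r = 9.1; ranks 9–10 are 659, 684; interpolating gives 661.5.
Difference: 661.5 − 279.4 = 382.1.

382.10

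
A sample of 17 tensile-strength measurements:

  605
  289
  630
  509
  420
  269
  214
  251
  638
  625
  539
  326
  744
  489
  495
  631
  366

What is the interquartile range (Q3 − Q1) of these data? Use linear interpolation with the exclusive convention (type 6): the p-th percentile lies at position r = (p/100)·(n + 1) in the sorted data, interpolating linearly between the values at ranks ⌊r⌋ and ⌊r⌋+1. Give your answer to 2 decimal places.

Sorted: 214, 251, 269, 289, 326, 366, 420, 489, 495, 509, 539, 605, 625, 630, 631, 638, 744.
n = 17.
P25: r = 4.5; ranks 4–5 are 289, 326; interpolating gives 307.5.
P75: r = 13.5; ranks 13–14 are 625, 630; interpolating gives 627.5.
Difference: 627.5 − 307.5 = 320.

320.00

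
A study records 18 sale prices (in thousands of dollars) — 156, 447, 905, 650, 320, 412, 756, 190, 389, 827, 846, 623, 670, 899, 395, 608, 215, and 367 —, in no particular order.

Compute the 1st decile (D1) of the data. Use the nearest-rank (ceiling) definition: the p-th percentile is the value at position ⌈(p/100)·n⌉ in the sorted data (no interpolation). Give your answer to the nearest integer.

190

Sorted: 156, 190, 215, 320, 367, 389, 395, 412, 447, 608, 623, 650, 670, 756, 827, 846, 899, 905.
n = 18.
Position = ⌈10/100 · 18⌉ = ⌈1.8⌉ = 2.
The value at rank 2 is 190.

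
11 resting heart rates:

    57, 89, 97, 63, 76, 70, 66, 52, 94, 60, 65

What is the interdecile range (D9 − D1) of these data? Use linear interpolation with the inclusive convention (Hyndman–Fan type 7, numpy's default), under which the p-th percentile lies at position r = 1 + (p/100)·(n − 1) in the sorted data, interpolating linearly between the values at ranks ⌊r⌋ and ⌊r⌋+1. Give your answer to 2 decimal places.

37.00

Sorted: 52, 57, 60, 63, 65, 66, 70, 76, 89, 94, 97.
n = 11.
P10: r = 2 (integer) → 57.
P90: r = 10 (integer) → 94.
Difference: 94 − 57 = 37.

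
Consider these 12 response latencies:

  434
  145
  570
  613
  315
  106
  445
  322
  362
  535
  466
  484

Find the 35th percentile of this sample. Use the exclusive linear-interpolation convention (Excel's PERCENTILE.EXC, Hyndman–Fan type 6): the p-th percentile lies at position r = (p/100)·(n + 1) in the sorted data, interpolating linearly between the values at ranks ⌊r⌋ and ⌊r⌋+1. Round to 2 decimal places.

344.00

Sorted: 106, 145, 315, 322, 362, 434, 445, 466, 484, 535, 570, 613.
n = 12.
r = (35/100)·(12 + 1) = 4.55.
Rank 4 is 322 and rank 5 is 362.
Interpolate: 322 + 0.55·(362 − 322) = 322 + 0.55·40 = 344.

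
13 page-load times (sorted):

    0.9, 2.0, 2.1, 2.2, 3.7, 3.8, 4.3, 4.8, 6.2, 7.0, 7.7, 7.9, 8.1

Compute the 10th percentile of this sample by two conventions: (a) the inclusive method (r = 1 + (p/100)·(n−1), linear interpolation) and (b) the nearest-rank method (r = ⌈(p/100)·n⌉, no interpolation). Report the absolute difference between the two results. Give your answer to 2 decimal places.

n = 13.
(a) r = 2.2; between ranks 2 (2.0) and 3 (2.1): 2.02.
(b) the nearest-rank method: rank 2 → 2.
|2.02 − 2| = 0.02.

0.02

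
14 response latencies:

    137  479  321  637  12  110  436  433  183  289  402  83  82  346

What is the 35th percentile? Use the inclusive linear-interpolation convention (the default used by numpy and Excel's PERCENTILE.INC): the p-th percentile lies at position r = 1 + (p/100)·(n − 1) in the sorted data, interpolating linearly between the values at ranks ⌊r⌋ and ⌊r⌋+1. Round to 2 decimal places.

Sorted: 12, 82, 83, 110, 137, 183, 289, 321, 346, 402, 433, 436, 479, 637.
n = 14.
r = 1 + (35/100)·(14 − 1) = 1 + 4.55 = 5.55.
Rank 5 is 137 and rank 6 is 183.
Interpolate: 137 + 0.55·(183 − 137) = 137 + 0.55·46 = 162.3.

162.30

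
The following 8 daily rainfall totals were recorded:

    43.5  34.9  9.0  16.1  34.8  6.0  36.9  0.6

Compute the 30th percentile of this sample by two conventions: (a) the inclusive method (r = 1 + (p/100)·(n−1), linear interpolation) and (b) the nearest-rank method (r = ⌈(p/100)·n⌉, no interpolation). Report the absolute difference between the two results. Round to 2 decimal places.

Sorted: 0.6, 6.0, 9.0, 16.1, 34.8, 34.9, 36.9, 43.5.
n = 8.
(a) r = 3.1; between ranks 3 (9.0) and 4 (16.1): 9.71.
(b) the nearest-rank method: rank 3 → 9.
|9.71 − 9| = 0.71.

0.71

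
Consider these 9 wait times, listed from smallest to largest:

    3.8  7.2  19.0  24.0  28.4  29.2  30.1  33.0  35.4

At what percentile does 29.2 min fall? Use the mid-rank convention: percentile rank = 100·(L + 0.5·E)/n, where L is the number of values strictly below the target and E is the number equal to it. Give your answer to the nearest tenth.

Count below 29.2: L = 5; count equal: E = 1; n = 9.
Percentile rank = 100·(5 + 0.5·1)/9 = 100·5.5/9 = 61.11.

61.1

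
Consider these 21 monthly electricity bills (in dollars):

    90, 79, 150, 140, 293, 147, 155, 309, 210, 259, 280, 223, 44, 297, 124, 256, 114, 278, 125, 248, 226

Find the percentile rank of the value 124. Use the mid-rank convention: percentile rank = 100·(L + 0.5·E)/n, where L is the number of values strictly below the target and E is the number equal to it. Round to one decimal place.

Sorted: 44, 79, 90, 114, 124, 125, 140, 147, 150, 155, 210, 223, 226, 248, 256, 259, 278, 280, 293, 297, 309.
Count below 124: L = 4; count equal: E = 1; n = 21.
Percentile rank = 100·(4 + 0.5·1)/21 = 100·4.5/21 = 21.43.

21.4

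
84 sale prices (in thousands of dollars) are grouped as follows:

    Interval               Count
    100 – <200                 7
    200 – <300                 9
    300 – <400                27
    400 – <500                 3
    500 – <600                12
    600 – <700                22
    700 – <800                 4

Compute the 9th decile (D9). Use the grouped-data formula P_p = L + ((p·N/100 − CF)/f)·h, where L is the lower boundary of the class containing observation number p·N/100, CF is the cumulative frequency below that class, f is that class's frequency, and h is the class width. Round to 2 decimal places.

680.00

N = 84; target position k = 90/100 · 84 = 75.6.
Cumulative frequencies: 7, 16, 43, 46, 58, 80, 84.
Observation 75.6 falls in the class 600 – <700.
L = 600, CF = 58, f = 22, h = 100.
P90 = 600 + ((75.6 − 58)/22)·100 = 600 + 80 = 680.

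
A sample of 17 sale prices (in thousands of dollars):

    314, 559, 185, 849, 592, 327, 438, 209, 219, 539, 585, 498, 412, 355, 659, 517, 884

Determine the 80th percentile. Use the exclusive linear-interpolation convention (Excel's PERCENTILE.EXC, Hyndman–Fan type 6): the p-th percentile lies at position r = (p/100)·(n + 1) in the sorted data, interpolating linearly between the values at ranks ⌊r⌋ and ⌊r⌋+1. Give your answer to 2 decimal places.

618.80

Sorted: 185, 209, 219, 314, 327, 355, 412, 438, 498, 517, 539, 559, 585, 592, 659, 849, 884.
n = 17.
r = (80/100)·(17 + 1) = 14.4.
Rank 14 is 592 and rank 15 is 659.
Interpolate: 592 + 0.4·(659 − 592) = 592 + 0.4·67 = 618.8.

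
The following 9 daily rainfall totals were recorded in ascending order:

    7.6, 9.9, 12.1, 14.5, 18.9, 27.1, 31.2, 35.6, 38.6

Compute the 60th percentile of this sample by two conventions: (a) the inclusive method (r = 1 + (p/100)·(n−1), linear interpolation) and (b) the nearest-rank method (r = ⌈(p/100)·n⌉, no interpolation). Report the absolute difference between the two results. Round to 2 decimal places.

1.64

n = 9.
(a) r = 5.8; between ranks 5 (18.9) and 6 (27.1): 25.46.
(b) the nearest-rank method: rank 6 → 27.1.
|25.46 − 27.1| = 1.64.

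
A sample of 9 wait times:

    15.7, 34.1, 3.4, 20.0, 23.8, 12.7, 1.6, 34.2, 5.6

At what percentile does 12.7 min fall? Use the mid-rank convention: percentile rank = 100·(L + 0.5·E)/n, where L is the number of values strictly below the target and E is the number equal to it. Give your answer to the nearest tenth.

Sorted: 1.6, 3.4, 5.6, 12.7, 15.7, 20.0, 23.8, 34.1, 34.2.
Count below 12.7: L = 3; count equal: E = 1; n = 9.
Percentile rank = 100·(3 + 0.5·1)/9 = 100·3.5/9 = 38.89.

38.9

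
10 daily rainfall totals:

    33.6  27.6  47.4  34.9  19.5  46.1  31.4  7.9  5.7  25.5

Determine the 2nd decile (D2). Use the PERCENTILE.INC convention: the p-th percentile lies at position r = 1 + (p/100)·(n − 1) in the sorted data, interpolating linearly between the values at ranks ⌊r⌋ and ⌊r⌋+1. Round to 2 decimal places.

17.18

Sorted: 5.7, 7.9, 19.5, 25.5, 27.6, 31.4, 33.6, 34.9, 46.1, 47.4.
n = 10.
r = 1 + (20/100)·(10 − 1) = 1 + 1.8 = 2.8.
Rank 2 is 7.9 and rank 3 is 19.5.
Interpolate: 7.9 + 0.8·(19.5 − 7.9) = 7.9 + 0.8·11.6 = 17.18.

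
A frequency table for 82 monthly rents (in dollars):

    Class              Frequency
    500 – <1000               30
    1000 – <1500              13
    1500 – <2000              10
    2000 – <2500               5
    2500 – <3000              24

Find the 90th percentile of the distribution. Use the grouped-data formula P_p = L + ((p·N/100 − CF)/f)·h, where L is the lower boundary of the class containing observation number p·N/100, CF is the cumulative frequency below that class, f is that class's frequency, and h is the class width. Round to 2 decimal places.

2829.17

N = 82; target position k = 90/100 · 82 = 73.8.
Cumulative frequencies: 30, 43, 53, 58, 82.
Observation 73.8 falls in the class 2500 – <3000.
L = 2500, CF = 58, f = 24, h = 500.
P90 = 2500 + ((73.8 − 58)/24)·500 = 2500 + 329.167 = 2829.17.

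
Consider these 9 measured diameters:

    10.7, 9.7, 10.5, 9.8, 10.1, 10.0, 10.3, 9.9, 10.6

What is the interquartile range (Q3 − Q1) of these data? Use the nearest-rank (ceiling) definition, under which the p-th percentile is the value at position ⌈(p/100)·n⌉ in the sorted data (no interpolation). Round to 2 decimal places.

Sorted: 9.7, 9.8, 9.9, 10.0, 10.1, 10.3, 10.5, 10.6, 10.7.
n = 9.
P25: rank ⌈25/100·9⌉ = 3 → 9.9.
P75: rank ⌈75/100·9⌉ = 7 → 10.5.
Difference: 10.5 − 9.9 = 0.6.

0.60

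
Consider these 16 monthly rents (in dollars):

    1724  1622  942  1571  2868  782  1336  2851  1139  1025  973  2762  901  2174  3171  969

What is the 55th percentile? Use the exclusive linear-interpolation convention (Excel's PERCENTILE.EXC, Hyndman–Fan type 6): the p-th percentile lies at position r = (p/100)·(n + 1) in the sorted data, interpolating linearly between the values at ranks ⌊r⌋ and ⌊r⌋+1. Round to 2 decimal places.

1588.85

Sorted: 782, 901, 942, 969, 973, 1025, 1139, 1336, 1571, 1622, 1724, 2174, 2762, 2851, 2868, 3171.
n = 16.
r = (55/100)·(16 + 1) = 9.35.
Rank 9 is 1571 and rank 10 is 1622.
Interpolate: 1571 + 0.35·(1622 − 1571) = 1571 + 0.35·51 = 1588.85.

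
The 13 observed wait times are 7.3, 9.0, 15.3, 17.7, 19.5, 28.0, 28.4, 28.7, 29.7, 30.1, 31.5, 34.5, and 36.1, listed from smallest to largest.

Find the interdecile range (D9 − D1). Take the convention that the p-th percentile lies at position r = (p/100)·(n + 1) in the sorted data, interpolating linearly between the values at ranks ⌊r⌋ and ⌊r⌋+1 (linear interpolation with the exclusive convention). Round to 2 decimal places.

n = 13.
P10: r = 1.4; ranks 1–2 are 7.3, 9.0; interpolating gives 7.98.
P90: r = 12.6; ranks 12–13 are 34.5, 36.1; interpolating gives 35.46.
Difference: 35.46 − 7.98 = 27.48.

27.48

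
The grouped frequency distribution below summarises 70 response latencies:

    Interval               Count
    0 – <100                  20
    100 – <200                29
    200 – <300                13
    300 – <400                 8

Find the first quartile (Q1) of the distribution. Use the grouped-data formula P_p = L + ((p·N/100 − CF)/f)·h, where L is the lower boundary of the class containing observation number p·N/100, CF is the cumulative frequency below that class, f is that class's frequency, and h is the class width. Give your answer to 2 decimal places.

N = 70; target position k = 25/100 · 70 = 17.5.
Cumulative frequencies: 20, 49, 62, 70.
Observation 17.5 falls in the class 0 – <100.
L = 0, CF = 0, f = 20, h = 100.
P25 = 0 + ((17.5 − 0)/20)·100 = 0 + 87.5 = 87.5.

87.50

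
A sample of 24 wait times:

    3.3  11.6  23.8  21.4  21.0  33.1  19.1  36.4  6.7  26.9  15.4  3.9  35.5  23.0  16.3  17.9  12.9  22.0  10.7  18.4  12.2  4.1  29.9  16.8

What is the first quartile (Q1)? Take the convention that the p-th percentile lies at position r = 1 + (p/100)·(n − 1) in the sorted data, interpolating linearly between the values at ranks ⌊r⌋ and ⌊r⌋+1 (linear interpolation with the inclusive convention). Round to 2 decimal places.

Sorted: 3.3, 3.9, 4.1, 6.7, 10.7, 11.6, 12.2, 12.9, 15.4, 16.3, 16.8, 17.9, 18.4, 19.1, 21.0, 21.4, 22.0, 23.0, 23.8, 26.9, 29.9, 33.1, 35.5, 36.4.
n = 24.
r = 1 + (25/100)·(24 − 1) = 1 + 5.75 = 6.75.
Rank 6 is 11.6 and rank 7 is 12.2.
Interpolate: 11.6 + 0.75·(12.2 − 11.6) = 11.6 + 0.75·0.6 = 12.05.

12.05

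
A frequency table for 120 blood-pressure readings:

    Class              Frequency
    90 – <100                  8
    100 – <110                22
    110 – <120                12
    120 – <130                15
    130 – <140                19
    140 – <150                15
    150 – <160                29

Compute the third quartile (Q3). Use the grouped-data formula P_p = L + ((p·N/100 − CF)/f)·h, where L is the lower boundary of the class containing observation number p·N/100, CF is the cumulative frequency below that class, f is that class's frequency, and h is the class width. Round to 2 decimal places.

N = 120; target position k = 75/100 · 120 = 90.
Cumulative frequencies: 8, 30, 42, 57, 76, 91, 120.
Observation 90 falls in the class 140 – <150.
L = 140, CF = 76, f = 15, h = 10.
P75 = 140 + ((90 − 76)/15)·10 = 140 + 9.33333 = 149.333.

149.33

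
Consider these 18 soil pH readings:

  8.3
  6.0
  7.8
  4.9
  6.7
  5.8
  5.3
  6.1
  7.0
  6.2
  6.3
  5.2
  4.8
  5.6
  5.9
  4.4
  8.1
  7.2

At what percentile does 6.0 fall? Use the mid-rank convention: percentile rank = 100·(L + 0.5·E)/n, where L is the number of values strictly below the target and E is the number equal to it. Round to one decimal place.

47.2

Sorted: 4.4, 4.8, 4.9, 5.2, 5.3, 5.6, 5.8, 5.9, 6.0, 6.1, 6.2, 6.3, 6.7, 7.0, 7.2, 7.8, 8.1, 8.3.
Count below 6.0: L = 8; count equal: E = 1; n = 18.
Percentile rank = 100·(8 + 0.5·1)/18 = 100·8.5/18 = 47.22.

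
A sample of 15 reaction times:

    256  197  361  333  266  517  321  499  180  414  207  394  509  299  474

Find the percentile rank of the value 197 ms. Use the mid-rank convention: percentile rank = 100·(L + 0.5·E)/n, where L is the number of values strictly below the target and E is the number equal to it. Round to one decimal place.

Sorted: 180, 197, 207, 256, 266, 299, 321, 333, 361, 394, 414, 474, 499, 509, 517.
Count below 197: L = 1; count equal: E = 1; n = 15.
Percentile rank = 100·(1 + 0.5·1)/15 = 100·1.5/15 = 10.

10.0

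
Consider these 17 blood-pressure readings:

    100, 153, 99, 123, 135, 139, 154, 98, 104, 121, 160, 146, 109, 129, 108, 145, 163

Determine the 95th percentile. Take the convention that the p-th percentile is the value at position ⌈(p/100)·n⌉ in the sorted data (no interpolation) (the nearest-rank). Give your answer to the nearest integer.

163

Sorted: 98, 99, 100, 104, 108, 109, 121, 123, 129, 135, 139, 145, 146, 153, 154, 160, 163.
n = 17.
Position = ⌈95/100 · 17⌉ = ⌈16.15⌉ = 17.
The value at rank 17 is 163.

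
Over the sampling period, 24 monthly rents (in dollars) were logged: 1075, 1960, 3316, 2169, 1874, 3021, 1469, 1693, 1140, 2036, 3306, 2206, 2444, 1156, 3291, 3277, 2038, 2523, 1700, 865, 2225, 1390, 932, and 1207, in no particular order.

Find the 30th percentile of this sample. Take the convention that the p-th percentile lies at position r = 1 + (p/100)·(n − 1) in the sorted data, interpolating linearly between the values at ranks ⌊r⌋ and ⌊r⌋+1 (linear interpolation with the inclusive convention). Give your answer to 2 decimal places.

1461.10

Sorted: 865, 932, 1075, 1140, 1156, 1207, 1390, 1469, 1693, 1700, 1874, 1960, 2036, 2038, 2169, 2206, 2225, 2444, 2523, 3021, 3277, 3291, 3306, 3316.
n = 24.
r = 1 + (30/100)·(24 − 1) = 1 + 6.9 = 7.9.
Rank 7 is 1390 and rank 8 is 1469.
Interpolate: 1390 + 0.9·(1469 − 1390) = 1390 + 0.9·79 = 1461.1.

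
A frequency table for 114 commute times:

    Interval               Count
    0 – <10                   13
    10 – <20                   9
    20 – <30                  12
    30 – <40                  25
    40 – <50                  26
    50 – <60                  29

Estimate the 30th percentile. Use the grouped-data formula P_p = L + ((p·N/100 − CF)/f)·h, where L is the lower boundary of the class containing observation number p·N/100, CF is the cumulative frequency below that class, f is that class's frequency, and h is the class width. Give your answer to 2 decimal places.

N = 114; target position k = 30/100 · 114 = 34.2.
Cumulative frequencies: 13, 22, 34, 59, 85, 114.
Observation 34.2 falls in the class 30 – <40.
L = 30, CF = 34, f = 25, h = 10.
P30 = 30 + ((34.2 − 34)/25)·10 = 30 + 0.08 = 30.08.

30.08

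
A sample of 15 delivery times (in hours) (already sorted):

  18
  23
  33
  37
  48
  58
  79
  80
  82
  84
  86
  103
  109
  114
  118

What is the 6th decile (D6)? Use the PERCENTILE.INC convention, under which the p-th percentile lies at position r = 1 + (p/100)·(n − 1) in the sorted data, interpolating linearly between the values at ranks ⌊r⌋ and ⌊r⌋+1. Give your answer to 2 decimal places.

n = 15.
r = 1 + (60/100)·(15 − 1) = 1 + 8.4 = 9.4.
Rank 9 is 82 and rank 10 is 84.
Interpolate: 82 + 0.4·(84 − 82) = 82 + 0.4·2 = 82.8.

82.80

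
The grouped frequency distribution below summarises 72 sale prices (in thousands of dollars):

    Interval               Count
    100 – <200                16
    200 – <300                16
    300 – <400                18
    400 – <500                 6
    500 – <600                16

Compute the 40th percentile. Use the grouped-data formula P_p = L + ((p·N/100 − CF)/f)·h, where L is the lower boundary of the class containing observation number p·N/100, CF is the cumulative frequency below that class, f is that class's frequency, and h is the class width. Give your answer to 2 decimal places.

N = 72; target position k = 40/100 · 72 = 28.8.
Cumulative frequencies: 16, 32, 50, 56, 72.
Observation 28.8 falls in the class 200 – <300.
L = 200, CF = 16, f = 16, h = 100.
P40 = 200 + ((28.8 − 16)/16)·100 = 200 + 80 = 280.

280.00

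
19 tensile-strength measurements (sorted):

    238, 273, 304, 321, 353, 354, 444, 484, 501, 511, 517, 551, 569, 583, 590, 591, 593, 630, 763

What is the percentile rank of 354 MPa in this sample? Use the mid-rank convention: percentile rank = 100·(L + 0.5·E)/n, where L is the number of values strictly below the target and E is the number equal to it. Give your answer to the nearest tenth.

28.9

Count below 354: L = 5; count equal: E = 1; n = 19.
Percentile rank = 100·(5 + 0.5·1)/19 = 100·5.5/19 = 28.95.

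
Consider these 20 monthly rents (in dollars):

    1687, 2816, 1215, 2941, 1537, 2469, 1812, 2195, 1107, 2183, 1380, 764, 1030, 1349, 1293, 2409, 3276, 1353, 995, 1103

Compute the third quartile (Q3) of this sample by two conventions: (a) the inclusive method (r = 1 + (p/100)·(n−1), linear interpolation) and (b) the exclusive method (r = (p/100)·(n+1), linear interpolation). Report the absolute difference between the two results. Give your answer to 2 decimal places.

Sorted: 764, 995, 1030, 1103, 1107, 1215, 1293, 1349, 1353, 1380, 1537, 1687, 1812, 2183, 2195, 2409, 2469, 2816, 2941, 3276.
n = 20.
(a) r = 15.25; between ranks 15 (2195) and 16 (2409): 2248.5.
(b) r = 15.75; between ranks 15 (2195) and 16 (2409): 2355.5.
|2248.5 − 2355.5| = 107.

107.00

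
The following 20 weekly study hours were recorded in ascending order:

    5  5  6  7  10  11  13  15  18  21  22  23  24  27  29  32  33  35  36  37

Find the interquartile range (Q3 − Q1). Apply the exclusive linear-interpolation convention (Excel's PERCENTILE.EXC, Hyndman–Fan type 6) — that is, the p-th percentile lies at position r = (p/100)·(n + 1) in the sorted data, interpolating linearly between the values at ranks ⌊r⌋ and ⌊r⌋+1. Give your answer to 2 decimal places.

n = 20.
P25: r = 5.25; ranks 5–6 are 10, 11; interpolating gives 10.25.
P75: r = 15.75; ranks 15–16 are 29, 32; interpolating gives 31.25.
Difference: 31.25 − 10.25 = 21.

21.00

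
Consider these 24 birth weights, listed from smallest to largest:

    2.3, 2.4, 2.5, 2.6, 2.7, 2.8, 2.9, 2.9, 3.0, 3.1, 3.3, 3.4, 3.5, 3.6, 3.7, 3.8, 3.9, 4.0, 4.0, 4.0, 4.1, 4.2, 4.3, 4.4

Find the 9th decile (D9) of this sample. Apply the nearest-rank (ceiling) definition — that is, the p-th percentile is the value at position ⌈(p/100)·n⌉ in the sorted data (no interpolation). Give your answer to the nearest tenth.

4.2

n = 24.
Position = ⌈90/100 · 24⌉ = ⌈21.6⌉ = 22.
The value at rank 22 is 4.2.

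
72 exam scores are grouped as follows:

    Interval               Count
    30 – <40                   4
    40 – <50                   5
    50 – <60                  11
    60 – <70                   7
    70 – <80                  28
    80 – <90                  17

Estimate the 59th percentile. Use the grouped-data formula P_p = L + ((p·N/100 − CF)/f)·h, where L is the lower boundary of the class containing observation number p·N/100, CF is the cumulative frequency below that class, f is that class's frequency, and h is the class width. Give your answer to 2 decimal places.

N = 72; target position k = 59/100 · 72 = 42.48.
Cumulative frequencies: 4, 9, 20, 27, 55, 72.
Observation 42.48 falls in the class 70 – <80.
L = 70, CF = 27, f = 28, h = 10.
P59 = 70 + ((42.48 − 27)/28)·10 = 70 + 5.52857 = 75.5286.

75.53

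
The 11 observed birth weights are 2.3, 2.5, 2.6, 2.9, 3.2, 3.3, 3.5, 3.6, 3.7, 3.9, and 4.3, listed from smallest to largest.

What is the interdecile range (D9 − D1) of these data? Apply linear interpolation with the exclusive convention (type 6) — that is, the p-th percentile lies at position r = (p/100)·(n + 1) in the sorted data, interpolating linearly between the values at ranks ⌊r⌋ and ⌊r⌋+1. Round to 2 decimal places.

1.88

n = 11.
P10: r = 1.2; ranks 1–2 are 2.3, 2.5; interpolating gives 2.34.
P90: r = 10.8; ranks 10–11 are 3.9, 4.3; interpolating gives 4.22.
Difference: 4.22 − 2.34 = 1.88.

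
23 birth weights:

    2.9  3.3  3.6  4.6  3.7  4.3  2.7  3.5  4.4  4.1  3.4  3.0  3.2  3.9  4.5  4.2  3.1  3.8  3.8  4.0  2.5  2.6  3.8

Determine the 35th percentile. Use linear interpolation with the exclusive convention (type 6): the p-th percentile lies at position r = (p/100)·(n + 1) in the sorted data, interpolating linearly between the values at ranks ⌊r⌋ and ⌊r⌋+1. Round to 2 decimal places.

Sorted: 2.5, 2.6, 2.7, 2.9, 3.0, 3.1, 3.2, 3.3, 3.4, 3.5, 3.6, 3.7, 3.8, 3.8, 3.8, 3.9, 4.0, 4.1, 4.2, 4.3, 4.4, 4.5, 4.6.
n = 23.
r = (35/100)·(23 + 1) = 8.4.
Rank 8 is 3.3 and rank 9 is 3.4.
Interpolate: 3.3 + 0.4·(3.4 − 3.3) = 3.3 + 0.4·0.1 = 3.34.

3.34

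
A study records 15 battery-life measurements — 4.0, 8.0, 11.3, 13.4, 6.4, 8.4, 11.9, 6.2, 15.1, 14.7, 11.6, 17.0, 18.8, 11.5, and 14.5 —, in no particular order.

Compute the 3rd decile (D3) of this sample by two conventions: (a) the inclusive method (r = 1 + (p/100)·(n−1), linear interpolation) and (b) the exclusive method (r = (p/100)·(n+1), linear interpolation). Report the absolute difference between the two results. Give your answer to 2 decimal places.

Sorted: 4.0, 6.2, 6.4, 8.0, 8.4, 11.3, 11.5, 11.6, 11.9, 13.4, 14.5, 14.7, 15.1, 17.0, 18.8.
n = 15.
(a) r = 5.2; between ranks 5 (8.4) and 6 (11.3): 8.98.
(b) r = 4.8; between ranks 4 (8.0) and 5 (8.4): 8.32.
|8.98 − 8.32| = 0.66.

0.66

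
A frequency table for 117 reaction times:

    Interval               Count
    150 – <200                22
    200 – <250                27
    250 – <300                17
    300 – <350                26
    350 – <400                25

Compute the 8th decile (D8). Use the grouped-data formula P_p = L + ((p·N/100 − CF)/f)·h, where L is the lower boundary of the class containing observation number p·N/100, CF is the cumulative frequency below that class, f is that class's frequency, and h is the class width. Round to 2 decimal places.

353.20

N = 117; target position k = 80/100 · 117 = 93.6.
Cumulative frequencies: 22, 49, 66, 92, 117.
Observation 93.6 falls in the class 350 – <400.
L = 350, CF = 92, f = 25, h = 50.
P80 = 350 + ((93.6 − 92)/25)·50 = 350 + 3.2 = 353.2.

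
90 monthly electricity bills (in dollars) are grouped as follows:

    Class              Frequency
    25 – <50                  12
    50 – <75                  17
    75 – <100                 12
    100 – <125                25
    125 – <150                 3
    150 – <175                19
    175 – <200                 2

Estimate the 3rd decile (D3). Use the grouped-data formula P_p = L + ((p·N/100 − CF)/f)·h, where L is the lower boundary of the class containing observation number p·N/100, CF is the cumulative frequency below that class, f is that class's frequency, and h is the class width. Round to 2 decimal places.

N = 90; target position k = 30/100 · 90 = 27.
Cumulative frequencies: 12, 29, 41, 66, 69, 88, 90.
Observation 27 falls in the class 50 – <75.
L = 50, CF = 12, f = 17, h = 25.
P30 = 50 + ((27 − 12)/17)·25 = 50 + 22.0588 = 72.0588.

72.06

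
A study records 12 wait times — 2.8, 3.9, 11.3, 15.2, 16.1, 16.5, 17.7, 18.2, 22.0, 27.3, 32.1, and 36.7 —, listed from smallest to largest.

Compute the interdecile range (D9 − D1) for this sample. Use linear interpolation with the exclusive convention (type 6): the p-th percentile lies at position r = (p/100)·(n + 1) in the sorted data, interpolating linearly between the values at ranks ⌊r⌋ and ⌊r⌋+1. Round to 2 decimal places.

32.19

n = 12.
P10: r = 1.3; ranks 1–2 are 2.8, 3.9; interpolating gives 3.13.
P90: r = 11.7; ranks 11–12 are 32.1, 36.7; interpolating gives 35.32.
Difference: 35.32 − 3.13 = 32.19.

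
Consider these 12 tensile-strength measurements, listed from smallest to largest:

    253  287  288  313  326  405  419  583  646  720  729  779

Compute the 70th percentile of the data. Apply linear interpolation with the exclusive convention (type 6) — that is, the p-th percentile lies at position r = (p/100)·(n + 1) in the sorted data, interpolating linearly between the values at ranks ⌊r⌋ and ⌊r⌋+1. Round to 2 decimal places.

n = 12.
r = (70/100)·(12 + 1) = 9.1.
Rank 9 is 646 and rank 10 is 720.
Interpolate: 646 + 0.1·(720 − 646) = 646 + 0.1·74 = 653.4.

653.40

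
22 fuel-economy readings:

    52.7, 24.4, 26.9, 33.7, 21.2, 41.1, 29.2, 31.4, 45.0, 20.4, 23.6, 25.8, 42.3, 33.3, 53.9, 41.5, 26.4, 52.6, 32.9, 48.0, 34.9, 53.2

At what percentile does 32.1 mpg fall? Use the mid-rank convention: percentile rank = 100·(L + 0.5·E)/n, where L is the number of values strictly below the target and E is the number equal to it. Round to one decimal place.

40.9

Sorted: 20.4, 21.2, 23.6, 24.4, 25.8, 26.4, 26.9, 29.2, 31.4, 32.9, 33.3, 33.7, 34.9, 41.1, 41.5, 42.3, 45.0, 48.0, 52.6, 52.7, 53.2, 53.9.
Count below 32.1: L = 9; count equal: E = 0; n = 22.
Percentile rank = 100·(9 + 0.5·0)/22 = 100·9/22 = 40.91.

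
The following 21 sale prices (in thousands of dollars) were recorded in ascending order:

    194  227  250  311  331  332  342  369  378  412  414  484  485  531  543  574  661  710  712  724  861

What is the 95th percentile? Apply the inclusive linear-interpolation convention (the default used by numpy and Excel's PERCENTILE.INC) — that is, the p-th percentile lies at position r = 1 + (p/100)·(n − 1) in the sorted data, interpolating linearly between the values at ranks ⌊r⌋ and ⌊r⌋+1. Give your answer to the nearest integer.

724

n = 21.
r = 1 + (95/100)·(21 − 1) = 1 + 19 = 20.
r is an integer, so P95 is the value at rank 20: 724.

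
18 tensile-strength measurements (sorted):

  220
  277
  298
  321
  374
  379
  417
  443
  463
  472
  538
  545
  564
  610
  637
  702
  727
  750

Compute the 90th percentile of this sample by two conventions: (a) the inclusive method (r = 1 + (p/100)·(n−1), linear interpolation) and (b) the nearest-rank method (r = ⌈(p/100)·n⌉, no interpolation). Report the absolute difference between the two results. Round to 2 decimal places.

n = 18.
(a) r = 16.3; between ranks 16 (702) and 17 (727): 709.5.
(b) the nearest-rank method: rank 17 → 727.
|709.5 − 727| = 17.5.

17.50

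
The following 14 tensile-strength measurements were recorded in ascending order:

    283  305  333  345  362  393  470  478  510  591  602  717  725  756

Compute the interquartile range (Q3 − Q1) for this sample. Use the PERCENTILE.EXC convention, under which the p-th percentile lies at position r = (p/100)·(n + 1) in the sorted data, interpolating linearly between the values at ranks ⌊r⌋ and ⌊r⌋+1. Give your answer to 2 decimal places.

n = 14.
P25: r = 3.75; ranks 3–4 are 333, 345; interpolating gives 342.
P75: r = 11.25; ranks 11–12 are 602, 717; interpolating gives 630.75.
Difference: 630.75 − 342 = 288.75.

288.75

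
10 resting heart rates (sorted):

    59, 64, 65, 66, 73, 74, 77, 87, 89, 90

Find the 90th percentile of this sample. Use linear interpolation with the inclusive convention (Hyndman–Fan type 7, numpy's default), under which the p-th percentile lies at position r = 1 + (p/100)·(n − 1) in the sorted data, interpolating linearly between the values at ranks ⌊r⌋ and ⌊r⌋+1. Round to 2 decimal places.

89.10

n = 10.
r = 1 + (90/100)·(10 − 1) = 1 + 8.1 = 9.1.
Rank 9 is 89 and rank 10 is 90.
Interpolate: 89 + 0.1·(90 − 89) = 89 + 0.1·1 = 89.1.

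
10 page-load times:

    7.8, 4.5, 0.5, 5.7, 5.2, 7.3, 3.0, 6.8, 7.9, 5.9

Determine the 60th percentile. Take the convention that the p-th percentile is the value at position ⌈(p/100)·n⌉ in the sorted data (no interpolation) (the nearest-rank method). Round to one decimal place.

5.9

Sorted: 0.5, 3.0, 4.5, 5.2, 5.7, 5.9, 6.8, 7.3, 7.8, 7.9.
n = 10.
Position = ⌈60/100 · 10⌉ = ⌈6⌉ = 6.
The value at rank 6 is 5.9.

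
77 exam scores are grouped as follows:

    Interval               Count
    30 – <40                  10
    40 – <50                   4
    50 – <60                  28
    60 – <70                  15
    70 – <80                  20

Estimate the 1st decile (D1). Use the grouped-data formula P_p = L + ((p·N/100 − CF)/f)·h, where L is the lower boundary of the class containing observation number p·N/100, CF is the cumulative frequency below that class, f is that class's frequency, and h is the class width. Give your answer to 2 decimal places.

37.70

N = 77; target position k = 10/100 · 77 = 7.7.
Cumulative frequencies: 10, 14, 42, 57, 77.
Observation 7.7 falls in the class 30 – <40.
L = 30, CF = 0, f = 10, h = 10.
P10 = 30 + ((7.7 − 0)/10)·10 = 30 + 7.7 = 37.7.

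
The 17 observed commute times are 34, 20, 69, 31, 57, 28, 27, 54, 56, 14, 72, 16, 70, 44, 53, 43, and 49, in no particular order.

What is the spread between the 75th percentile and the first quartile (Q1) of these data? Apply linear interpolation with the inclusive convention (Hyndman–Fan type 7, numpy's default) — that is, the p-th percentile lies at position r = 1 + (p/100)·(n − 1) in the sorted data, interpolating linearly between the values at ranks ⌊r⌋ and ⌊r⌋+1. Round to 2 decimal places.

Sorted: 14, 16, 20, 27, 28, 31, 34, 43, 44, 49, 53, 54, 56, 57, 69, 70, 72.
n = 17.
P25: r = 5 (integer) → 28.
P75: r = 13 (integer) → 56.
Difference: 56 − 28 = 28.

28.00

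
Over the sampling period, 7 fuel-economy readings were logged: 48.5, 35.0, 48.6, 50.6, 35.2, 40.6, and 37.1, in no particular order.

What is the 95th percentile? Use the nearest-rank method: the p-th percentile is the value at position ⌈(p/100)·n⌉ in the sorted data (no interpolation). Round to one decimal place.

Sorted: 35.0, 35.2, 37.1, 40.6, 48.5, 48.6, 50.6.
n = 7.
Position = ⌈95/100 · 7⌉ = ⌈6.65⌉ = 7.
The value at rank 7 is 50.6.

50.6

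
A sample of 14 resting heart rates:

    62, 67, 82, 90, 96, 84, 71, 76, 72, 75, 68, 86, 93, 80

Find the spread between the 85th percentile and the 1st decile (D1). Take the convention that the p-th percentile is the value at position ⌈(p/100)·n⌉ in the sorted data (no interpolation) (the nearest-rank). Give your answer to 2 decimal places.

Sorted: 62, 67, 68, 71, 72, 75, 76, 80, 82, 84, 86, 90, 93, 96.
n = 14.
P10: rank ⌈10/100·14⌉ = 2 → 67.
P85: rank ⌈85/100·14⌉ = 12 → 90.
Difference: 90 − 67 = 23.

23.00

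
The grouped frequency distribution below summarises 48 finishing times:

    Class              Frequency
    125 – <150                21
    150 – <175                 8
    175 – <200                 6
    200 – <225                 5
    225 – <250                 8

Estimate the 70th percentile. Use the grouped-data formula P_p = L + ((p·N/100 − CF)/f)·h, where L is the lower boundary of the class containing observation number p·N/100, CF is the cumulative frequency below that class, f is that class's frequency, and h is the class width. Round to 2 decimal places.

194.17

N = 48; target position k = 70/100 · 48 = 33.6.
Cumulative frequencies: 21, 29, 35, 40, 48.
Observation 33.6 falls in the class 175 – <200.
L = 175, CF = 29, f = 6, h = 25.
P70 = 175 + ((33.6 − 29)/6)·25 = 175 + 19.1667 = 194.167.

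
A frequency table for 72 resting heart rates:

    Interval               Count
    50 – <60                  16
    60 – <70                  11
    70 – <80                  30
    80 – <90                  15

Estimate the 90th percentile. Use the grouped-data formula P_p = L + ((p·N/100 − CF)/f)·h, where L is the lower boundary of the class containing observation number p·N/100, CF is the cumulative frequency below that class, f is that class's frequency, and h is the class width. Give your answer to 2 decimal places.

N = 72; target position k = 90/100 · 72 = 64.8.
Cumulative frequencies: 16, 27, 57, 72.
Observation 64.8 falls in the class 80 – <90.
L = 80, CF = 57, f = 15, h = 10.
P90 = 80 + ((64.8 − 57)/15)·10 = 80 + 5.2 = 85.2.

85.20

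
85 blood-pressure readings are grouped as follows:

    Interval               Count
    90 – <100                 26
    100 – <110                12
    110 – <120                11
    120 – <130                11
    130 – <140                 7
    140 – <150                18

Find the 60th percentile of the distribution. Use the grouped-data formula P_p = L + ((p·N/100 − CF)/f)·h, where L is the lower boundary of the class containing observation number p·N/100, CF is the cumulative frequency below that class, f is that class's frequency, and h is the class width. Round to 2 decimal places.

N = 85; target position k = 60/100 · 85 = 51.
Cumulative frequencies: 26, 38, 49, 60, 67, 85.
Observation 51 falls in the class 120 – <130.
L = 120, CF = 49, f = 11, h = 10.
P60 = 120 + ((51 − 49)/11)·10 = 120 + 1.81818 = 121.818.

121.82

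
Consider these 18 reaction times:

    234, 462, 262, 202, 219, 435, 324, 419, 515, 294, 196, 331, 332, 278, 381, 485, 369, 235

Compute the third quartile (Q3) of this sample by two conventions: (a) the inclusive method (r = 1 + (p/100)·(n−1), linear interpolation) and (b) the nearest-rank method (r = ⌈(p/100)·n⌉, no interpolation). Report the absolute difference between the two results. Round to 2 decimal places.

Sorted: 196, 202, 219, 234, 235, 262, 278, 294, 324, 331, 332, 369, 381, 419, 435, 462, 485, 515.
n = 18.
(a) r = 13.75; between ranks 13 (381) and 14 (419): 409.5.
(b) the nearest-rank method: rank 14 → 419.
|409.5 − 419| = 9.5.

9.50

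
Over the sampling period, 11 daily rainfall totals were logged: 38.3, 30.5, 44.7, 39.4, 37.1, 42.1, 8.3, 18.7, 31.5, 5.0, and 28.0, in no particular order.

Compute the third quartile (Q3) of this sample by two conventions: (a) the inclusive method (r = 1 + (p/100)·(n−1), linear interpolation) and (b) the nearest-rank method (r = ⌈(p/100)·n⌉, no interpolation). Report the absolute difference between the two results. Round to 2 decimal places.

0.55

Sorted: 5.0, 8.3, 18.7, 28.0, 30.5, 31.5, 37.1, 38.3, 39.4, 42.1, 44.7.
n = 11.
(a) r = 8.5; between ranks 8 (38.3) and 9 (39.4): 38.85.
(b) the nearest-rank method: rank 9 → 39.4.
|38.85 − 39.4| = 0.55.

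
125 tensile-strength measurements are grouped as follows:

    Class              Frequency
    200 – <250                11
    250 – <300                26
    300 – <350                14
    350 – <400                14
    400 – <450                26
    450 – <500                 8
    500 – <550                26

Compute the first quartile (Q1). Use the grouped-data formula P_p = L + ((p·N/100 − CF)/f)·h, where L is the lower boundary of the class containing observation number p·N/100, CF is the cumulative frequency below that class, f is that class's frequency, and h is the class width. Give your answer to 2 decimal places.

288.94

N = 125; target position k = 25/100 · 125 = 31.25.
Cumulative frequencies: 11, 37, 51, 65, 91, 99, 125.
Observation 31.25 falls in the class 250 – <300.
L = 250, CF = 11, f = 26, h = 50.
P25 = 250 + ((31.25 − 11)/26)·50 = 250 + 38.9423 = 288.942.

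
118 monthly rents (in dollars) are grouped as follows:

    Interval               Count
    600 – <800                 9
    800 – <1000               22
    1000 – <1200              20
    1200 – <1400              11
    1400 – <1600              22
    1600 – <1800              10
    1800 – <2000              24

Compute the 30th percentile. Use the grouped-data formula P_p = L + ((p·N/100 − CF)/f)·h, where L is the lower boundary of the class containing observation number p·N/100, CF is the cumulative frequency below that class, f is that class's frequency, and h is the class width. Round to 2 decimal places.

1044.00

N = 118; target position k = 30/100 · 118 = 35.4.
Cumulative frequencies: 9, 31, 51, 62, 84, 94, 118.
Observation 35.4 falls in the class 1000 – <1200.
L = 1000, CF = 31, f = 20, h = 200.
P30 = 1000 + ((35.4 − 31)/20)·200 = 1000 + 44 = 1044.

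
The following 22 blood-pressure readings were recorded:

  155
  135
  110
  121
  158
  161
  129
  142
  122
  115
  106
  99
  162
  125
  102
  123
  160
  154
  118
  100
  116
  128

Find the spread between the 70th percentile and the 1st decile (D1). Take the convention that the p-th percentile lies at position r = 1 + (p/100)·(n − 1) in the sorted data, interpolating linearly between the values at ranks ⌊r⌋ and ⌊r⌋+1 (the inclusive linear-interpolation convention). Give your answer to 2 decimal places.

37.50

Sorted: 99, 100, 102, 106, 110, 115, 116, 118, 121, 122, 123, 125, 128, 129, 135, 142, 154, 155, 158, 160, 161, 162.
n = 22.
P10: r = 3.1; ranks 3–4 are 102, 106; interpolating gives 102.4.
P70: r = 15.7; ranks 15–16 are 135, 142; interpolating gives 139.9.
Difference: 139.9 − 102.4 = 37.5.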